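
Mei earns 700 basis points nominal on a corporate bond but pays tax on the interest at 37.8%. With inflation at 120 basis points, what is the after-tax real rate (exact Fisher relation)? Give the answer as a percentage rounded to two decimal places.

After-tax nominal return = 7% × (1 − 0.378) = 4.3540%.
1 + r = 1.04354 / 1.01200 = 1.031166
After-tax real rate = 1.031166 − 1 → 3.12%.

3.12%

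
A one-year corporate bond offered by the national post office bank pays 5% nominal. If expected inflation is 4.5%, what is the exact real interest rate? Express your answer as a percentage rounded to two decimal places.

1 + r = 1.05000 / 1.04500 = 1.004785
r = 1.004785 − 1 = 0.4785%, i.e. 0.48%.

0.48%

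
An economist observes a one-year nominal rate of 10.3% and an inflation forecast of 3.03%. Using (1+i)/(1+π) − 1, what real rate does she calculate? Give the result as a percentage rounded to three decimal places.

7.056%

By the Fisher relation, 1 + r = (1 + i)/(1 + π).
1 + r = 1.10300 / 1.03030 = 1.070562
r = 1.070562 − 1 = 7.0562%, i.e. 7.056%.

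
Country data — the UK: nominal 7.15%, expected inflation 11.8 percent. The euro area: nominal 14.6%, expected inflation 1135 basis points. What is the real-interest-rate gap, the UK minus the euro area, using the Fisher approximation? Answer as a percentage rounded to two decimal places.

-7.90%

The UK: 7.15% − 11.8% = -4.650%
The euro area: 14.6% − 11.35% = 3.250%
Differential = -7.900% → -7.90%.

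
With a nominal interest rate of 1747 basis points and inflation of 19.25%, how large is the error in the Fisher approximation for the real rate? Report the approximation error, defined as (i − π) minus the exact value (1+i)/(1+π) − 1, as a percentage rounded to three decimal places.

-0.287%

Approximate: r ≈ 17.470% − 19.250% = -1.7800%
Exact: (1 + 0.1747)/(1 + 0.1925) − 1 = -1.4927%
Error = -1.7800% − (-1.4927%) = -0.2873% → -0.287%.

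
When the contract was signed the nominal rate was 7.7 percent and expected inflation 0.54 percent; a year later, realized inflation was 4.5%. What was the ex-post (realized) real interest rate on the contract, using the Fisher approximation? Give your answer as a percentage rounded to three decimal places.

Ex-post: 7.7% − 4.5% = 3.200%
So the realized real rate is 3.200%.

3.200%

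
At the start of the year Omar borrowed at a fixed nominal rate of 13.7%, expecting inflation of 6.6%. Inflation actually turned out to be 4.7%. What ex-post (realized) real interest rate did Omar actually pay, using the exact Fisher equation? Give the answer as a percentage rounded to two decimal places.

8.60%

Ex-post: (1 + 0.1370)/(1 + 0.0470) − 1 = 8.5960%
So the realized real rate is 8.60%.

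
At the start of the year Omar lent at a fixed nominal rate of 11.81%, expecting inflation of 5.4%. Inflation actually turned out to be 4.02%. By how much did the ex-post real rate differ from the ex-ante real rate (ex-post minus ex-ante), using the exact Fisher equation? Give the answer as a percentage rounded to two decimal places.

1.41%

Ex-ante: (1 + 0.1181)/(1 + 0.0540) − 1 = 6.0816%
Ex-post: (1 + 0.1181)/(1 + 0.0402) − 1 = 7.4889%
Difference (ex-post − ex-ante) = 1.4074% → 1.41%.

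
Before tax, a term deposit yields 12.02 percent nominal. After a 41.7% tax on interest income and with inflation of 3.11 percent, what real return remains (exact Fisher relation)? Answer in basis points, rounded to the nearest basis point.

378 basis points

After-tax nominal return = 12.02% × (1 − 0.417) = 7.00766%.
1 + r = 1.0700766 / 1.03110 = 1.037801
After-tax real rate = 1.037801 − 1 → 378 basis points.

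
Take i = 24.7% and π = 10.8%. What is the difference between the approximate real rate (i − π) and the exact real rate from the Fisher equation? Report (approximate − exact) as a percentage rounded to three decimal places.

Approximate: r ≈ 24.700% − 10.800% = 13.9000%
Exact: (1 + 0.2470)/(1 + 0.1080) − 1 = 12.5451%
Error = 13.9000% − 12.5451% = 1.3549% → 1.355%.

1.355%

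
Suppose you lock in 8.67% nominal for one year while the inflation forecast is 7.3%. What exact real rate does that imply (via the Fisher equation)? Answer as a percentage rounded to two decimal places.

By the Fisher equation, 1 + r = (1 + i)/(1 + π).
1 + r = 1.08670 / 1.07300 = 1.012768
r = 1.012768 − 1 = 1.2768%, i.e. 1.28%.

1.28%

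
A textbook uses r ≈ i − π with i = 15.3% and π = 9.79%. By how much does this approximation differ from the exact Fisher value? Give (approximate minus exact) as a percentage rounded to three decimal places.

0.491%

Approximate: r ≈ 15.300% − 9.790% = 5.5100%
Exact: (1 + 0.1530)/(1 + 0.0979) − 1 = 5.0187%
Error = 5.5100% − 5.0187% = 0.4913% → 0.491%.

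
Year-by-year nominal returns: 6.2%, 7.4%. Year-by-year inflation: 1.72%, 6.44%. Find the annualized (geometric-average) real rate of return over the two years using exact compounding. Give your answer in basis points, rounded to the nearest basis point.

Compound the nominal returns: 1.0620 × 1.0740 = 1.14058800.
Compound inflation: 1.0172 × 1.0644 = 1.08270768.
Deflate: 1.14058800 / 1.08270768 = 1.05345886.
Annualized real rate = 1.05345886^(1/2) − 1 = 2.6381% → 264 basis points.

264 basis points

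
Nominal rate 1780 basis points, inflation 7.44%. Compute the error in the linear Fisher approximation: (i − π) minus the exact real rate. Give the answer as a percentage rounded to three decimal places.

Approximate: r ≈ 17.800% − 7.440% = 10.3600%
Exact: (1 + 0.1780)/(1 + 0.0744) − 1 = 9.6426%
Error = 10.3600% − 9.6426% = 0.7174% → 0.717%.

0.717%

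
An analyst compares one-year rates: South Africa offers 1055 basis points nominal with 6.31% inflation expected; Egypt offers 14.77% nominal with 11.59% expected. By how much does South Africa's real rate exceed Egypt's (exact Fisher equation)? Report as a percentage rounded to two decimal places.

1.14%

South Africa: (1 + 0.1055)/(1 + 0.0631) − 1 = 3.9883%
Egypt: (1 + 0.1477)/(1 + 0.1159) − 1 = 2.8497%
Differential = 3.9883% − 2.8497% = 1.1386% → 1.14%.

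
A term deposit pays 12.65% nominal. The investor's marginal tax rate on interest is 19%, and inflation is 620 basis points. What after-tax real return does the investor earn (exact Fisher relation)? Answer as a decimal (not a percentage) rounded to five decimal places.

0.03810

After-tax nominal return = 12.65% × (1 − 0.19) = 10.2465%.
1 + r = 1.102465 / 1.06200 = 1.038103
After-tax real rate = 1.038103 − 1 → 0.03810.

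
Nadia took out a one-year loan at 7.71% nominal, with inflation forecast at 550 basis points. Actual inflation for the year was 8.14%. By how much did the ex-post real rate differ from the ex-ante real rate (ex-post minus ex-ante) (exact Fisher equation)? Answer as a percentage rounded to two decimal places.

Ex-ante: (1 + 0.0771)/(1 + 0.0550) − 1 = 2.0948%
Ex-post: (1 + 0.0771)/(1 + 0.0814) − 1 = -0.3976%
Difference (ex-post − ex-ante) = -2.4924% → -2.49%.

-2.49%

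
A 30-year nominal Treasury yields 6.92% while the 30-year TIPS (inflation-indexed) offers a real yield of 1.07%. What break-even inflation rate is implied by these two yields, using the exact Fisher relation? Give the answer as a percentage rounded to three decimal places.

(1 + π) = (1 + i)/(1 + r) = 1.06920 / 1.01070 = 1.057881
Break-even inflation = 1.057881 − 1 → 5.788%.

5.788%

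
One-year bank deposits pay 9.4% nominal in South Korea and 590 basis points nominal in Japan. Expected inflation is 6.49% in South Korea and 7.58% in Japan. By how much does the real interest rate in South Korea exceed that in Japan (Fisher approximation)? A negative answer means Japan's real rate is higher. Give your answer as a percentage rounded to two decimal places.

South Korea: 9.4% − 6.49% = 2.910%
Japan: 5.9% − 7.58% = -1.680%
Differential = 4.590% → 4.59%.

4.59%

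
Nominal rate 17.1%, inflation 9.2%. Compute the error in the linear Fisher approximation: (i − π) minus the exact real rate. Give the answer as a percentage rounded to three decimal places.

Approximate: r ≈ 17.100% − 9.200% = 7.9000%
Exact: (1 + 0.1710)/(1 + 0.0920) − 1 = 7.2344%
Error = 7.9000% − 7.2344% = 0.6656% → 0.666%.

0.666%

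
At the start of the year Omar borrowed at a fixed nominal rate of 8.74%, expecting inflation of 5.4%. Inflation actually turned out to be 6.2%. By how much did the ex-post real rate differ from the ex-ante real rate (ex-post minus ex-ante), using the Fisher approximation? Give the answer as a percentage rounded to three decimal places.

-0.800%

Ex-ante: 8.74% − 5.4% = 3.340%
Ex-post: 8.74% − 6.2% = 2.540%
Difference (ex-post − ex-ante) = -0.8000% → -0.800%.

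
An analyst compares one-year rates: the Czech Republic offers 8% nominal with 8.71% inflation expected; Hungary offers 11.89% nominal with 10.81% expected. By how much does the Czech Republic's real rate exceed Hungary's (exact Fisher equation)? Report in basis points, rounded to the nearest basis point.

-163 basis points

The Czech Republic: (1 + 0.0800)/(1 + 0.0871) − 1 = -0.6531%
Hungary: (1 + 0.1189)/(1 + 0.1081) − 1 = 0.9746%
Differential = -0.6531% − 0.9746% = -1.6278% → -163 basis points.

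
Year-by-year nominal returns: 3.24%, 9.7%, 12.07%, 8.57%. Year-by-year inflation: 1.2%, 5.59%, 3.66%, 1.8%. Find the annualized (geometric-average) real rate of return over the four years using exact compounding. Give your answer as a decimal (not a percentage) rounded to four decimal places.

Compound the nominal returns: 1.0324 × 1.0970 × 1.1207 × 1.0857 = 1.37801465.
Compound inflation: 1.0120 × 1.0559 × 1.0366 × 1.0180 = 1.12761874.
Deflate: 1.37801465 / 1.12761874 = 1.22205724.
Annualized real rate = 1.22205724^(1/4) − 1 = 5.1412% → 0.0514.

0.0514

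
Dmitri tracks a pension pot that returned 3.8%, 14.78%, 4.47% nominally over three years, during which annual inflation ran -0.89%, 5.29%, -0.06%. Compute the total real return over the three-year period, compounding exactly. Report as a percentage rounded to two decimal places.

19.35%

Nominal growth factor = 1.0380 × 1.1478 × 1.0447 = 1.244673
Price-level growth factor = 0.9911 × 1.0529 × 0.9994 = 1.042903
Real growth factor = 1.244673 / 1.042903 = 1.193469
Total real return = 1.193469 − 1 → 19.35%.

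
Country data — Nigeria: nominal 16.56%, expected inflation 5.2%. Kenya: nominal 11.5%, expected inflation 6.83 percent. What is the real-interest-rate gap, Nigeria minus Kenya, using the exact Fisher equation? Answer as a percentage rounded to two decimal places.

Nigeria: (1 + 0.1656)/(1 + 0.0520) − 1 = 10.7985%
Kenya: (1 + 0.1150)/(1 + 0.0683) − 1 = 4.3714%
Differential = 10.7985% − 4.3714% = 6.4270% → 6.43%.

6.43%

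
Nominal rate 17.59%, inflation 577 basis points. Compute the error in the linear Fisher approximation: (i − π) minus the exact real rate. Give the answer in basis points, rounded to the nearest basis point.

Approximate: r ≈ 17.590% − 5.770% = 11.8200%
Exact: (1 + 0.1759)/(1 + 0.0577) − 1 = 11.1752%
Error = 11.8200% − 11.1752% = 0.6448% → 64 basis points.

64 basis points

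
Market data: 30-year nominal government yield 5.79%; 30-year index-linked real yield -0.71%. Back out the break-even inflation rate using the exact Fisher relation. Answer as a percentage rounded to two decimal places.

6.55%

(1 + π) = (1 + i)/(1 + r) = 1.05790 / 0.99290 = 1.065465
Break-even inflation = 1.065465 − 1 → 6.55%.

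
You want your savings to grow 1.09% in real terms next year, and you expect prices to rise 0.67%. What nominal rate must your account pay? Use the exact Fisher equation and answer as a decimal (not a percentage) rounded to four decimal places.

0.0177

(1 + i) = (1 + r)(1 + π) = 1.01090 × 1.00670 = 1.01767303
i = 1.01767303 − 1, so the required nominal rate is 0.0177.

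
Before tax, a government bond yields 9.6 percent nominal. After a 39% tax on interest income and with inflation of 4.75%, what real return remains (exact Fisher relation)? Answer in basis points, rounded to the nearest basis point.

After-tax nominal return = 9.6% × (1 − 0.39) = 5.8560%.
1 + r = 1.05856 / 1.04750 = 1.010558
After-tax real rate = 1.010558 − 1 → 106 basis points.

106 basis points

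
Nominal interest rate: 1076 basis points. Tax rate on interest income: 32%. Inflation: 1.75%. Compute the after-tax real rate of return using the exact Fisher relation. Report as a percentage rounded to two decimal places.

After-tax nominal return = 10.76% × (1 − 0.32) = 7.3168%.
1 + r = 1.073168 / 1.01750 = 1.054711
After-tax real rate = 1.054711 − 1 → 5.47%.

5.47%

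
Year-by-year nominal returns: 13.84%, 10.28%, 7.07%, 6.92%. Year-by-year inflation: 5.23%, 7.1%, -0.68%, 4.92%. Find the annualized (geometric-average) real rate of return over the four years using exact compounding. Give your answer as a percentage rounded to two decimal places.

Nominal growth factor = 1.1384 × 1.1028 × 1.0707 × 1.0692 = 1.43720393
Price-level growth factor = 1.0523 × 1.0710 × 0.9932 × 1.0492 = 1.17442161
Real growth factor = 1.43720393 / 1.17442161 = 1.22375467
Annualized real rate = 1.22375467^(1/4) − 1 = 5.1777% → 5.18%.

5.18%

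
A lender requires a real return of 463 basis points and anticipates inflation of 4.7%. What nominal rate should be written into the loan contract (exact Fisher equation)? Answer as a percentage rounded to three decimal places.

9.548%

(1 + i) = (1 + r)(1 + π) = 1.04630 × 1.04700 = 1.0954761
i = 1.0954761 − 1, so the required nominal rate is 9.548%.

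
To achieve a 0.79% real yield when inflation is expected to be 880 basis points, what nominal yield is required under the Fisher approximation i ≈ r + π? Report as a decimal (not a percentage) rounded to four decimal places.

i ≈ r + π = 0.79% + 8.8% = 0.0959.

0.0959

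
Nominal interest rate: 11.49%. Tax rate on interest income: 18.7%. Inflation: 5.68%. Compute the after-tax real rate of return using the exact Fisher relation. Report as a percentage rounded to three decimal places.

After-tax nominal return = 11.49% × (1 − 0.187) = 9.34137%.
1 + r = 1.0934137 / 1.05680 = 1.034646
After-tax real rate = 1.034646 − 1 → 3.465%.

3.465%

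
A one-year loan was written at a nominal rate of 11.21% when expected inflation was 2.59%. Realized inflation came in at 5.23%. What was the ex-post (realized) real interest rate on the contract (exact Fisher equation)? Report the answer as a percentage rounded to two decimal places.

Ex-post: (1 + 0.1121)/(1 + 0.0523) − 1 = 5.6828%
So the realized real rate is 5.68%.

5.68%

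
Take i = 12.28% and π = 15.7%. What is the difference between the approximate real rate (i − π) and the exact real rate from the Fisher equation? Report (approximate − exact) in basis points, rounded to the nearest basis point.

-46 basis points

Approximate: r ≈ 12.280% − 15.700% = -3.4200%
Exact: (1 + 0.1228)/(1 + 0.1570) − 1 = -2.9559%
Error = -3.4200% − (-2.9559%) = -0.4641% → -46 basis points.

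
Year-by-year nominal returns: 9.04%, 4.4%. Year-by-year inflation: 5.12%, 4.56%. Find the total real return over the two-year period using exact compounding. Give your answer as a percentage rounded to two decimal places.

Nominal growth factor = 1.0904 × 1.0440 = 1.138378
Price-level growth factor = 1.0512 × 1.0456 = 1.099135
Real growth factor = 1.138378 / 1.099135 = 1.035703
Total real return = 1.035703 − 1 → 3.57%.

3.57%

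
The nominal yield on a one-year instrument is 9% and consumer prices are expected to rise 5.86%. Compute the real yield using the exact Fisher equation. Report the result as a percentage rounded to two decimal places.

By the Fisher identity, 1 + r = (1 + i)/(1 + π).
1 + r = 1.09000 / 1.05860 = 1.029662
r = 1.029662 − 1 = 2.9662%, i.e. 2.97%.

2.97%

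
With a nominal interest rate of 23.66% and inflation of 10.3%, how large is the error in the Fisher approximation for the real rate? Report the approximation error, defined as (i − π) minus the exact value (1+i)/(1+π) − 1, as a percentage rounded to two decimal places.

1.25%

Approximate: r ≈ 23.660% − 10.300% = 13.3600%
Exact: (1 + 0.2366)/(1 + 0.1030) − 1 = 12.1124%
Error = 13.3600% − 12.1124% = 1.2476% → 1.25%.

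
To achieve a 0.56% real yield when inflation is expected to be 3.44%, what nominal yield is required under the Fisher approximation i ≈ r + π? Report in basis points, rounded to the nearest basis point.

400 basis points

i ≈ r + π = 0.56% + 3.44% = 400 basis points.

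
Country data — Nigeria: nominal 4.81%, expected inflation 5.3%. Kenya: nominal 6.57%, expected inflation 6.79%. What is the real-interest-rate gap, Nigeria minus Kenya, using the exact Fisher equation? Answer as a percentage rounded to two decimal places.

Nigeria: (1 + 0.0481)/(1 + 0.0530) − 1 = -0.4653%
Kenya: (1 + 0.0657)/(1 + 0.0679) − 1 = -0.2060%
Differential = -0.4653% − (-0.2060%) = -0.2593% → -0.26%.

-0.26%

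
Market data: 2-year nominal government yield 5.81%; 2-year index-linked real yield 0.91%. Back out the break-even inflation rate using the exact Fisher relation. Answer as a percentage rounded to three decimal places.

(1 + π) = (1 + i)/(1 + r) = 1.05810 / 1.00910 = 1.048558
Break-even inflation = 1.048558 − 1 → 4.856%.

4.856%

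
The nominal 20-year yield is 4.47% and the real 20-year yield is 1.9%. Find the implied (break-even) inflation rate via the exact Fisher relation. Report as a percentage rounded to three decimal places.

2.522%

(1 + π) = (1 + i)/(1 + r) = 1.04470 / 1.01900 = 1.025221
Break-even inflation = 1.025221 − 1 → 2.522%.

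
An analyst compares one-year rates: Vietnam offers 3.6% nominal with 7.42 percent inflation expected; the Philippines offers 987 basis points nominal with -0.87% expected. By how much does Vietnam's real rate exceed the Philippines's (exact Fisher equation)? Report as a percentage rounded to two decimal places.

Vietnam: (1 + 0.0360)/(1 + 0.0742) − 1 = -3.5561%
The Philippines: (1 + 0.0987)/(1 − 0.0087) − 1 = 10.8343%
Differential = -3.5561% − 10.8343% = -14.3904% → -14.39%.

-14.39%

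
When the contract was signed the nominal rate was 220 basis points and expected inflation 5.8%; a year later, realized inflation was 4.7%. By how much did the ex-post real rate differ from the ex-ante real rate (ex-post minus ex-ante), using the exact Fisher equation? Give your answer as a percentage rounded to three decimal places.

1.015%

Ex-ante: (1 + 0.0220)/(1 + 0.0580) − 1 = -3.4026%
Ex-post: (1 + 0.0220)/(1 + 0.0470) − 1 = -2.3878%
Difference (ex-post − ex-ante) = 1.0149% → 1.015%.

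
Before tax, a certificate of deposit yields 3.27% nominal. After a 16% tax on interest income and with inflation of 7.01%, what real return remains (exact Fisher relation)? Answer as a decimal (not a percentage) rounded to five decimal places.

After-tax nominal return = 3.27% × (1 − 0.16) = 2.7468%.
1 + r = 1.027468 / 1.07010 = 0.960161
After-tax real rate = 0.960161 − 1 → -0.03984.

-0.03984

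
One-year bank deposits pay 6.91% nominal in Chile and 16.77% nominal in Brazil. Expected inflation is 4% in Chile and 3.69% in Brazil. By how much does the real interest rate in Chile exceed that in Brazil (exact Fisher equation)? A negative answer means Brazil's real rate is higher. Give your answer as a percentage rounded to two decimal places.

Chile: (1 + 0.0691)/(1 + 0.0400) − 1 = 2.7981%
Brazil: (1 + 0.1677)/(1 + 0.0369) − 1 = 12.6145%
Differential = 2.7981% − 12.6145% = -9.8164% → -9.82%.

-9.82%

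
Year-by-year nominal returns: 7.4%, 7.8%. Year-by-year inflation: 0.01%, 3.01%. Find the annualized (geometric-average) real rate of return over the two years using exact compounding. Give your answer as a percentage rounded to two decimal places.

6.01%

Nominal growth factor = 1.0740 × 1.0780 = 1.15777200
Price-level growth factor = 1.0001 × 1.0301 = 1.03020301
Real growth factor = 1.15777200 / 1.03020301 = 1.12382898
Annualized real rate = 1.12382898^(1/2) − 1 = 6.0108% → 6.01%.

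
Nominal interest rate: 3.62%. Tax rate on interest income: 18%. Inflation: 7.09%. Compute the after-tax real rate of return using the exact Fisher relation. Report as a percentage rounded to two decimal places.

-3.85%

After-tax nominal return = 3.62% × (1 − 0.18) = 2.9684%.
1 + r = 1.029684 / 1.07090 = 0.961513
After-tax real rate = 0.961513 − 1 → -3.85%.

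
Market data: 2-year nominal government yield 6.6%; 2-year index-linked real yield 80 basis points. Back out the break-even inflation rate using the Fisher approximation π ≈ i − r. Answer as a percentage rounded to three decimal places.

5.800%

π ≈ i − r = 6.6% − 0.8% → 5.800%.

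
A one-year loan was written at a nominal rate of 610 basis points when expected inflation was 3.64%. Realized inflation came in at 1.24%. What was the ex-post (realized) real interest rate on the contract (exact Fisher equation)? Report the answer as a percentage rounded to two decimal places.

4.80%

Ex-post: (1 + 0.0610)/(1 + 0.0124) − 1 = 4.8005%
So the realized real rate is 4.80%.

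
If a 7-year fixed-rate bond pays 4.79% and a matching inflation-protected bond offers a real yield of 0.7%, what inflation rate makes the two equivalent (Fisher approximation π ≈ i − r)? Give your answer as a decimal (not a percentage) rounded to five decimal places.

π ≈ i − r = 4.79% − 0.7% → 0.04090.

0.04090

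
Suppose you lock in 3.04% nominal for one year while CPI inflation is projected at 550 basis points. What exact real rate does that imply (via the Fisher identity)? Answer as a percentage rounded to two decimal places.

-2.33%

By the Fisher identity, 1 + r = (1 + i)/(1 + π).
1 + r = 1.03040 / 1.05500 = 0.976682
r = 0.976682 − 1 = -2.3318%, i.e. -2.33%.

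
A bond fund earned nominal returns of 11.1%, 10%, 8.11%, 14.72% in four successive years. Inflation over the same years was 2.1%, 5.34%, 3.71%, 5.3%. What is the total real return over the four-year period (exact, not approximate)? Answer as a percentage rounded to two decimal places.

29.05%

Nominal growth factor = 1.1110 × 1.1000 × 1.0811 × 1.1472 = 1.515695
Price-level growth factor = 1.0210 × 1.0534 × 1.0371 × 1.0530 = 1.174541
Real growth factor = 1.515695 / 1.174541 = 1.290457
Total real return = 1.290457 − 1 → 29.05%.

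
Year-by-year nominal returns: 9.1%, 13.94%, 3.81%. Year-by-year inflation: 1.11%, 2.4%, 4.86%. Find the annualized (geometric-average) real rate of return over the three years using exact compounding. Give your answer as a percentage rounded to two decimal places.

5.93%

Nominal growth factor = 1.0910 × 1.1394 × 1.0381 = 1.29044695
Price-level growth factor = 1.0111 × 1.0240 × 1.0486 = 1.08568521
Real growth factor = 1.29044695 / 1.08568521 = 1.18860140
Annualized real rate = 1.18860140^(1/3) − 1 = 5.9283% → 5.93%.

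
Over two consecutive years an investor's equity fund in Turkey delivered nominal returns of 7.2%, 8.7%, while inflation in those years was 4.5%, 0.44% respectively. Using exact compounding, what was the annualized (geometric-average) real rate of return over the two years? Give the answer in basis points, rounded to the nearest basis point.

537 basis points

Nominal growth factor = 1.0720 × 1.0870 = 1.16526400
Price-level growth factor = 1.0450 × 1.0044 = 1.04959800
Real growth factor = 1.16526400 / 1.04959800 = 1.11020029
Annualized real rate = 1.11020029^(1/2) − 1 = 5.3660% → 537 basis points.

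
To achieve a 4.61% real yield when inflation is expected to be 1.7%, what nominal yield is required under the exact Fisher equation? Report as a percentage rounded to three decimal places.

6.388%

(1 + i) = (1 + r)(1 + π) = 1.04610 × 1.01700 = 1.0638837
i = 1.0638837 − 1, so the required nominal rate is 6.388%.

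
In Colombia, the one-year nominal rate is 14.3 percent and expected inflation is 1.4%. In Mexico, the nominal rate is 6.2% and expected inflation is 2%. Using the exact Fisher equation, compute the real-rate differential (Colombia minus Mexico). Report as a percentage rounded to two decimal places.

Colombia: (1 + 0.1430)/(1 + 0.0140) − 1 = 12.7219%
Mexico: (1 + 0.0620)/(1 + 0.0200) − 1 = 4.1176%
Differential = 12.7219% − 4.1176% = 8.6042% → 8.60%.

8.60%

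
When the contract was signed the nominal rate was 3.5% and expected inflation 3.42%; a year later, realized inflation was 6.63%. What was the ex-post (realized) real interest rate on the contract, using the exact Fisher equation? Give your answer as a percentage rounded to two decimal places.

Ex-post: (1 + 0.0350)/(1 + 0.0663) − 1 = -2.9354%
So the realized real rate is -2.94%.

-2.94%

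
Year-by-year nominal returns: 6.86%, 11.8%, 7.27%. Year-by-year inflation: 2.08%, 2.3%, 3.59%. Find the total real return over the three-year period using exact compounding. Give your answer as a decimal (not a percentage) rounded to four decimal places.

0.1847

Compound the nominal returns: 1.0686 × 1.1180 × 1.0727 = 1.281549.
Compound inflation: 1.0208 × 1.0230 × 1.0359 = 1.081768.
Deflate: 1.281549 / 1.081768 = 1.184680.
Total real return = 1.184680 − 1 → 0.1847.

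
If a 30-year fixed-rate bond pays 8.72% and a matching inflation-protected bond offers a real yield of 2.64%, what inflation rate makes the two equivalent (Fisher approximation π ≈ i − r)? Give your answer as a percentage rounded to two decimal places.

6.08%

π ≈ i − r = 8.72% − 2.64% → 6.08%.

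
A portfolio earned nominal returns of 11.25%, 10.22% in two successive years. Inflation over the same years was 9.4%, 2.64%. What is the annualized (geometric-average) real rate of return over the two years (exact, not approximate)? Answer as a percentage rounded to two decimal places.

Compound the nominal returns: 1.1125 × 1.1022 = 1.22619750.
Compound inflation: 1.0940 × 1.0264 = 1.12288160.
Deflate: 1.22619750 / 1.12288160 = 1.09200961.
Annualized real rate = 1.09200961^(1/2) − 1 = 4.4993% → 4.50%.

4.50%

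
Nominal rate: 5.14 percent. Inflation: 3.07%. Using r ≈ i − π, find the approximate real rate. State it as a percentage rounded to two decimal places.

2.07%

r ≈ i − π = 5.14% − 3.07% = 2.07%.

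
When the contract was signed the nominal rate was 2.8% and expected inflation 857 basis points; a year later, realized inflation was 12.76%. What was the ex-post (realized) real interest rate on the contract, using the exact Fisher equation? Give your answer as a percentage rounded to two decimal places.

Ex-post: (1 + 0.0280)/(1 + 0.1276) − 1 = -8.8329%
So the realized real rate is -8.83%.

-8.83%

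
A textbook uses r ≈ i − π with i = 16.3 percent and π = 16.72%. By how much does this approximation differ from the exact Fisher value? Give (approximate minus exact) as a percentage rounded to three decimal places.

-0.060%

Approximate: r ≈ 16.300% − 16.720% = -0.4200%
Exact: (1 + 0.1630)/(1 + 0.1672) − 1 = -0.3598%
Error = -0.4200% − (-0.3598%) = -0.0602% → -0.060%.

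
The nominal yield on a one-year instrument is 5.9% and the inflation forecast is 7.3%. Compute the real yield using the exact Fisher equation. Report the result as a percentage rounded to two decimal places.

By the Fisher identity, 1 + r = (1 + i)/(1 + π).
1 + r = 1.05900 / 1.07300 = 0.986952
r = 0.986952 − 1 = -1.3048%, i.e. -1.30%.

-1.30%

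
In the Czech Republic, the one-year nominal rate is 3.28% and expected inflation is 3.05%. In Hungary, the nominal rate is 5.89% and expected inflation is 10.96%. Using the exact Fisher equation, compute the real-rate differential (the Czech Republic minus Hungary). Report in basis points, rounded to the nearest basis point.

The Czech Republic: (1 + 0.0328)/(1 + 0.0305) − 1 = 0.2232%
Hungary: (1 + 0.0589)/(1 + 0.1096) − 1 = -4.5692%
Differential = 0.2232% − (-4.5692%) = 4.7924% → 479 basis points.

479 basis points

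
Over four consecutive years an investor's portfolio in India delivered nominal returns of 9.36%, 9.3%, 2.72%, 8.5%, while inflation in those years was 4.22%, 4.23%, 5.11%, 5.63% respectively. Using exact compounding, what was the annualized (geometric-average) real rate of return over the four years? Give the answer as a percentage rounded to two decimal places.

2.52%

Nominal growth factor = 1.0936 × 1.0930 × 1.0272 × 1.0850 = 1.33218154
Price-level growth factor = 1.0422 × 1.0423 × 1.0511 × 1.0563 = 1.20607724
Real growth factor = 1.33218154 / 1.20607724 = 1.10455740
Annualized real rate = 1.10455740^(1/4) − 1 = 2.5173% → 2.52%.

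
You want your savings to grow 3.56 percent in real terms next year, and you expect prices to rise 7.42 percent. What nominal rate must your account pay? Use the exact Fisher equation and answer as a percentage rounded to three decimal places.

(1 + i) = (1 + r)(1 + π) = 1.03560 × 1.07420 = 1.11244152
i = 1.11244152 − 1, so the required nominal rate is 11.244%.

11.244%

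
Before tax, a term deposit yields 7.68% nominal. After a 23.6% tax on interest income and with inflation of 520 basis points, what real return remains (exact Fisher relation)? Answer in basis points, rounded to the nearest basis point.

After-tax nominal return = 7.68% × (1 − 0.236) = 5.86752%.
1 + r = 1.0586752 / 1.05200 = 1.006345
After-tax real rate = 1.006345 − 1 → 63 basis points.

63 basis points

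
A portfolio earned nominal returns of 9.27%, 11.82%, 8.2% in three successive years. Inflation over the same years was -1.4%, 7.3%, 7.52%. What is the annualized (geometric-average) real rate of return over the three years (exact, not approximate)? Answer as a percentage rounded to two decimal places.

Nominal growth factor = 1.0927 × 1.1182 × 1.0820 = 1.32204943
Price-level growth factor = 0.9860 × 1.0730 × 1.0752 = 1.13753795
Real growth factor = 1.32204943 / 1.13753795 = 1.16220248
Annualized real rate = 1.16220248^(1/3) − 1 = 5.1382% → 5.14%.

5.14%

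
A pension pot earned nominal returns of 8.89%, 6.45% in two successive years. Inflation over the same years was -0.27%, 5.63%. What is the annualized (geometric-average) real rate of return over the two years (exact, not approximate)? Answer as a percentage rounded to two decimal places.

4.90%

Compound the nominal returns: 1.0889 × 1.0645 = 1.15913405.
Compound inflation: 0.9973 × 1.0563 = 1.05344799.
Deflate: 1.15913405 / 1.05344799 = 1.10032395.
Annualized real rate = 1.10032395^(1/2) − 1 = 4.8963% → 4.90%.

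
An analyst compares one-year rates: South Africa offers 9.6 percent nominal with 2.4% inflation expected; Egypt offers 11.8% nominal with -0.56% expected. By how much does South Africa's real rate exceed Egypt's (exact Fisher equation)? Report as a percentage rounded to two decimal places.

-5.40%

South Africa: (1 + 0.0960)/(1 + 0.0240) − 1 = 7.0313%
Egypt: (1 + 0.1180)/(1 − 0.0056) − 1 = 12.4296%
Differential = 7.0313% − 12.4296% = -5.3984% → -5.40%.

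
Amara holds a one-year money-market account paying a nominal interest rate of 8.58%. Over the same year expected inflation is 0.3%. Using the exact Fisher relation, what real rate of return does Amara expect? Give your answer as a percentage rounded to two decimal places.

8.26%

1 + r = 1.08580 / 1.00300 = 1.082552
r = 1.082552 − 1 = 8.2552%, i.e. 8.26%.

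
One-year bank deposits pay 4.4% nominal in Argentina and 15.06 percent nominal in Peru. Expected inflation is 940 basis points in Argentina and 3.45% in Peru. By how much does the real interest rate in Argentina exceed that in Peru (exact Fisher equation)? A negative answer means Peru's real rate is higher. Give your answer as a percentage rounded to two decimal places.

-15.79%

Argentina: (1 + 0.0440)/(1 + 0.0940) − 1 = -4.5704%
Peru: (1 + 0.1506)/(1 + 0.0345) − 1 = 11.2228%
Differential = -4.5704% − 11.2228% = -15.7932% → -15.79%.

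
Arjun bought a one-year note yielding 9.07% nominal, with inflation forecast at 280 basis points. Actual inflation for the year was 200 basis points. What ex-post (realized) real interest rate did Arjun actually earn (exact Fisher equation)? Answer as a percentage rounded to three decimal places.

6.931%

Ex-post: (1 + 0.0907)/(1 + 0.0200) − 1 = 6.9314%
So the realized real rate is 6.931%.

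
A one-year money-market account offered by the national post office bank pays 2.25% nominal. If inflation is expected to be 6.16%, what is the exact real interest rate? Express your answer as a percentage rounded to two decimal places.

1 + r = 1.02250 / 1.06160 = 0.963169
r = 0.963169 − 1 = -3.6831%, i.e. -3.68%.

-3.68%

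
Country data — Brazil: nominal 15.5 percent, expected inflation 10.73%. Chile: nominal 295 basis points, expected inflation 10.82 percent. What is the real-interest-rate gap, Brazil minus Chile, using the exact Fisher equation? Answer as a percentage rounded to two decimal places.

11.41%

Brazil: (1 + 0.1550)/(1 + 0.1073) − 1 = 4.3078%
Chile: (1 + 0.0295)/(1 + 0.1082) − 1 = -7.1016%
Differential = 4.3078% − (-7.1016%) = 11.4094% → 11.41%.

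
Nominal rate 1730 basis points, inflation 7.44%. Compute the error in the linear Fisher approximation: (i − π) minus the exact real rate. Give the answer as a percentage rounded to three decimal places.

Approximate: r ≈ 17.300% − 7.440% = 9.8600%
Exact: (1 + 0.1730)/(1 + 0.0744) − 1 = 9.1772%
Error = 9.8600% − 9.1772% = 0.6828% → 0.683%.

0.683%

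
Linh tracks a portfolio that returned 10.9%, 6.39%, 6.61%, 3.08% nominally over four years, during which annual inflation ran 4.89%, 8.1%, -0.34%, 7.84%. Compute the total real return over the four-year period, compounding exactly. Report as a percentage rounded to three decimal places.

6.401%

Nominal growth factor = 1.1090 × 1.0639 × 1.0661 × 1.0308 = 1.296596
Price-level growth factor = 1.0489 × 1.0810 × 0.9966 × 1.0784 = 1.218598
Real growth factor = 1.296596 / 1.218598 = 1.064006
Total real return = 1.064006 − 1 → 6.401%.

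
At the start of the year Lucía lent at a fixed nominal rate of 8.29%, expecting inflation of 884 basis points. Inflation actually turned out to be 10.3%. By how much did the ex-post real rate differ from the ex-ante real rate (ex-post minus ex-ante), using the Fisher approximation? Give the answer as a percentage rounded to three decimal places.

-1.460%

Ex-ante: 8.29% − 8.84% = -0.550%
Ex-post: 8.29% − 10.3% = -2.010%
Difference (ex-post − ex-ante) = -1.4600% → -1.460%.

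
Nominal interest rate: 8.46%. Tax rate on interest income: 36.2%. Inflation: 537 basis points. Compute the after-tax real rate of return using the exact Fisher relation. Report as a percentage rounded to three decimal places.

0.026%

After-tax nominal return = 8.46% × (1 − 0.362) = 5.39748%.
1 + r = 1.0539748 / 1.05370 = 1.000261
After-tax real rate = 1.000261 − 1 → 0.026%.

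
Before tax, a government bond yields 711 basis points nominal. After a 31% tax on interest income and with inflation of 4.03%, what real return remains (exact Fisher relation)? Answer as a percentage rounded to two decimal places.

0.84%

After-tax nominal return = 7.11% × (1 − 0.31) = 4.9059%.
1 + r = 1.049059 / 1.04030 = 1.008420
After-tax real rate = 1.008420 − 1 → 0.84%.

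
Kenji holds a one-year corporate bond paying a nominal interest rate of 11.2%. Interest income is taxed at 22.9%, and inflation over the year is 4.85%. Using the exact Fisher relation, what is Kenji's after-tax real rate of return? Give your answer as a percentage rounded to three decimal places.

After-tax nominal return = 11.2% × (1 − 0.229) = 8.6352%.
1 + r = 1.086352 / 1.04850 = 1.036101
After-tax real rate = 1.036101 − 1 → 3.610%.

3.610%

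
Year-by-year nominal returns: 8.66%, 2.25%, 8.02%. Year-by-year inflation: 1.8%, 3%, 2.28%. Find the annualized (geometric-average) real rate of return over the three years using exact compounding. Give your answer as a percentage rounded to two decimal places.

Compound the nominal returns: 1.0866 × 1.0225 × 1.0802 = 1.20015459.
Compound inflation: 1.0180 × 1.0300 × 1.0228 = 1.07244671.
Deflate: 1.20015459 / 1.07244671 = 1.11908086.
Annualized real rate = 1.11908086^(1/3) − 1 = 3.8215% → 3.82%.

3.82%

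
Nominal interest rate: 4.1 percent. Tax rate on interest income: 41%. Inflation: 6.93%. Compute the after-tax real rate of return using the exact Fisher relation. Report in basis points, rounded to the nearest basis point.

-422 basis points

After-tax nominal return = 4.1% × (1 − 0.41) = 2.4190%.
1 + r = 1.02419 / 1.06930 = 0.957814
After-tax real rate = 0.957814 − 1 → -422 basis points.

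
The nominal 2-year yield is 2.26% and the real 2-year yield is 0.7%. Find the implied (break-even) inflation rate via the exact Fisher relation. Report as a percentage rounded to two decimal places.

1.55%

(1 + π) = (1 + i)/(1 + r) = 1.02260 / 1.00700 = 1.015492
Break-even inflation = 1.015492 − 1 → 1.55%.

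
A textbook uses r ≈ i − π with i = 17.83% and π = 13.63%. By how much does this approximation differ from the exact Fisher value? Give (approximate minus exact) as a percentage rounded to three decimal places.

Approximate: r ≈ 17.830% − 13.630% = 4.2000%
Exact: (1 + 0.1783)/(1 + 0.1363) − 1 = 3.6962%
Error = 4.2000% − 3.6962% = 0.5038% → 0.504%.

0.504%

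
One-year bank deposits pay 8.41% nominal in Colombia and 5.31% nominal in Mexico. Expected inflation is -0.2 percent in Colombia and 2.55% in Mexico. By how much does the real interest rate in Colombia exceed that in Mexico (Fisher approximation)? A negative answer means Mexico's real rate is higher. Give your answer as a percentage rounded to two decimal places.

5.85%

Colombia: 8.41% − (-0.2%) = 8.610%
Mexico: 5.31% − 2.55% = 2.760%
Differential = 5.850% → 5.85%.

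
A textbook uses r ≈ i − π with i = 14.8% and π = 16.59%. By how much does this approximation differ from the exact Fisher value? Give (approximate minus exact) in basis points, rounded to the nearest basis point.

Approximate: r ≈ 14.800% − 16.590% = -1.7900%
Exact: (1 + 0.1480)/(1 + 0.1659) − 1 = -1.5353%
Error = -1.7900% − (-1.5353%) = -0.2547% → -25 basis points.

-25 basis points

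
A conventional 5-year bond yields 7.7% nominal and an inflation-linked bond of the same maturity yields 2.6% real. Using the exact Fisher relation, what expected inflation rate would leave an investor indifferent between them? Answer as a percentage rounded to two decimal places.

(1 + π) = (1 + i)/(1 + r) = 1.07700 / 1.02600 = 1.049708
Break-even inflation = 1.049708 − 1 → 4.97%.

4.97%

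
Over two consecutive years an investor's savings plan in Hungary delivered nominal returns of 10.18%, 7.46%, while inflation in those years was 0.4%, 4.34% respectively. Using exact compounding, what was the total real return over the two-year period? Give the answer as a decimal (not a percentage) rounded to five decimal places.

Nominal growth factor = 1.1018 × 1.0746 = 1.1839943
Price-level growth factor = 1.0040 × 1.0434 = 1.0475736
Real growth factor = 1.1839943 / 1.0475736 = 1.1302254
Total real return = 1.1302254 − 1 → 0.13023.

0.13023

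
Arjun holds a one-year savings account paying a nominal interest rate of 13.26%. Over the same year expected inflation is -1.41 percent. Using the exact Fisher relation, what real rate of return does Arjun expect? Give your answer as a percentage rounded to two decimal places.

14.88%

By the Fisher relation, 1 + r = (1 + i)/(1 + π).
1 + r = 1.13260 / 0.98590 = 1.148798
r = 1.148798 − 1 = 14.8798%, i.e. 14.88%.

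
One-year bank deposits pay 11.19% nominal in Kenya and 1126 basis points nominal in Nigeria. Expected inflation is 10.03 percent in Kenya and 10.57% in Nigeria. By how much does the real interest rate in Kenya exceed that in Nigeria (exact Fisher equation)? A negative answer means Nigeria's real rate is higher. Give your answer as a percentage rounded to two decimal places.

Kenya: (1 + 0.1119)/(1 + 0.1003) − 1 = 1.0543%
Nigeria: (1 + 0.1126)/(1 + 0.1057) − 1 = 0.6240%
Differential = 1.0543% − 0.6240% = 0.4302% → 0.43%.

0.43%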